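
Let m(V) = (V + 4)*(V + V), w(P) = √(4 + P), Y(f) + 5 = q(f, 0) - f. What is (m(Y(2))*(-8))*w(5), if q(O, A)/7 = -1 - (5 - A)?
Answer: -105840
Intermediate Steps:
q(O, A) = -42 + 7*A (q(O, A) = 7*(-1 - (5 - A)) = 7*(-1 + (-5 + A)) = 7*(-6 + A) = -42 + 7*A)
Y(f) = -47 - f (Y(f) = -5 + ((-42 + 7*0) - f) = -5 + ((-42 + 0) - f) = -5 + (-42 - f) = -47 - f)
m(V) = 2*V*(4 + V) (m(V) = (4 + V)*(2*V) = 2*V*(4 + V))
(m(Y(2))*(-8))*w(5) = ((2*(-47 - 1*2)*(4 + (-47 - 1*2)))*(-8))*√(4 + 5) = ((2*(-47 - 2)*(4 + (-47 - 2)))*(-8))*√9 = ((2*(-49)*(4 - 49))*(-8))*3 = ((2*(-49)*(-45))*(-8))*3 = (4410*(-8))*3 = -35280*3 = -105840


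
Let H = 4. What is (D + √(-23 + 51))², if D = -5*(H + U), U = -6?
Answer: 128 + 40*√7 ≈ 233.83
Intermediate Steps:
D = 10 (D = -5*(4 - 6) = -5*(-2) = 10)
(D + √(-23 + 51))² = (10 + √(-23 + 51))² = (10 + √28)² = (10 + 2*√7)²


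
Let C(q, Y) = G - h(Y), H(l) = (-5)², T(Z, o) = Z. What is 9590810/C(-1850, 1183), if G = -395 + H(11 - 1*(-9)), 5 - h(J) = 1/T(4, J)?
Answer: -38363240/1499 ≈ -25593.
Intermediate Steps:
H(l) = 25
h(J) = 19/4 (h(J) = 5 - 1/4 = 5 - 1*¼ = 5 - ¼ = 19/4)
G = -370 (G = -395 + 25 = -370)
C(q, Y) = -1499/4 (C(q, Y) = -370 - 1*19/4 = -370 - 19/4 = -1499/4)
9590810/C(-1850, 1183) = 9590810/(-1499/4) = 9590810*(-4/1499) = -38363240/1499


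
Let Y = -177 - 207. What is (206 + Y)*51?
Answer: -9078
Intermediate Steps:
Y = -384
(206 + Y)*51 = (206 - 384)*51 = -178*51 = -9078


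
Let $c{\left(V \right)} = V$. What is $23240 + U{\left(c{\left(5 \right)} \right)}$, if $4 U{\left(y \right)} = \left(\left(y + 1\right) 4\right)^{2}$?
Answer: $23384$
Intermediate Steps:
$U{\left(y \right)} = \frac{\left(4 + 4 y\right)^{2}}{4}$ ($U{\left(y \right)} = \frac{\left(\left(y + 1\right) 4\right)^{2}}{4} = \frac{\left(\left(1 + y\right) 4\right)^{2}}{4} = \frac{\left(4 + 4 y\right)^{2}}{4}$)
$23240 + U{\left(c{\left(5 \right)} \right)} = 23240 + 4 \left(1 + 5\right)^{2} = 23240 + 4 \cdot 6^{2} = 23240 + 4 \cdot 36 = 23240 + 144 = 23384$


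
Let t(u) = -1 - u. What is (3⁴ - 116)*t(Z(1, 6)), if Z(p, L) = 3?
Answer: 140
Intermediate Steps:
(3⁴ - 116)*t(Z(1, 6)) = (3⁴ - 116)*(-1 - 1*3) = (81 - 116)*(-1 - 3) = -35*(-4) = 140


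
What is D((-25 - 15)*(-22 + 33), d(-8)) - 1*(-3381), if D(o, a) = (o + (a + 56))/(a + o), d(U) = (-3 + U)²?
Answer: 1078802/319 ≈ 3381.8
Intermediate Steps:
D(o, a) = (56 + a + o)/(a + o) (D(o, a) = (o + (56 + a))/(a + o) = (56 + a + o)/(a + o))
D((-25 - 15)*(-22 + 33), d(-8)) - 1*(-3381) = (56 + (-3 - 8)² + (-25 - 15)*(-22 + 33))/((-3 - 8)² + (-25 - 15)*(-22 + 33)) - 1*(-3381) = (56 + (-11)² - 40*11)/((-11)² - 40*11) + 3381 = (56 + 121 - 440)/(121 - 440) + 3381 = -263/(-319) + 3381 = -1/319*(-263) + 3381 = 263/319 + 3381 = 1078802/319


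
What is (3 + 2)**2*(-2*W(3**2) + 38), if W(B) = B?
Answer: 500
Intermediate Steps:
(3 + 2)**2*(-2*W(3**2) + 38) = (3 + 2)**2*(-2*3**2 + 38) = 5**2*(-2*9 + 38) = 25*(-18 + 38) = 25*20 = 500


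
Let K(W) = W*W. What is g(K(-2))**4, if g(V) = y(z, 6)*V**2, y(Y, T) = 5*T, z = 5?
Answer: 53084160000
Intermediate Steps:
K(W) = W**2
g(V) = 30*V**2 (g(V) = (5*6)*V**2 = 30*V**2)
g(K(-2))**4 = (30*((-2)**2)**2)**4 = (30*4**2)**4 = (30*16)**4 = 480**4 = 53084160000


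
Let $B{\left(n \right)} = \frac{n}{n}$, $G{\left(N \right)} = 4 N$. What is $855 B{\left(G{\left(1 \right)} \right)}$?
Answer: $855$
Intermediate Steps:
$B{\left(n \right)} = 1$
$855 B{\left(G{\left(1 \right)} \right)} = 855 \cdot 1 = 855$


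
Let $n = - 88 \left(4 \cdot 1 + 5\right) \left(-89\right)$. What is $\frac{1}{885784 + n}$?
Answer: $\frac{1}{956272} \approx 1.0457 \cdot 10^{-6}$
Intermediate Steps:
$n = 70488$ ($n = - 88 \left(4 + 5\right) \left(-89\right) = \left(-88\right) 9 \left(-89\right) = \left(-792\right) \left(-89\right) = 70488$)
$\frac{1}{885784 + n} = \frac{1}{885784 + 70488} = \frac{1}{956272}$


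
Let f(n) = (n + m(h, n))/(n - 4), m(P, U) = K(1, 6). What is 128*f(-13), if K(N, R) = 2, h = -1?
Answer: 1408/17 ≈ 82.823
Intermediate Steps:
m(P, U) = 2
f(n) = (2 + n)/(-4 + n) (f(n) = (n + 2)/(n - 4) = (2 + n)/(-4 + n))
128*f(-13) = 128*((2 - 13)/(-4 - 13)) = 128*(-11/(-17)) = 128*(-1/17*(-11)) = 128*(11/17) = 1408/17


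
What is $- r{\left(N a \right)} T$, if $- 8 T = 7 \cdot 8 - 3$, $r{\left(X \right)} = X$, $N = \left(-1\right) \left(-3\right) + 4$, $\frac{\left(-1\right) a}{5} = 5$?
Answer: $- \frac{9275}{8} \approx -1159.4$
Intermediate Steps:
$a = -25$ ($a = \left(-5\right) 5 = -25$)
$N = 7$ ($N = 3 + 4 = 7$)
$T = - \frac{53}{8}$ ($T = - \frac{7 \cdot 8 - 3}{8} = - \frac{56 - 3}{8} = \left(- \frac{1}{8}\right) 53 = - \frac{53}{8} \approx -6.625$)
$- r{\left(N a \right)} T = - 7 \left(-25\right) \left(- \frac{53}{8}\right) = \left(-1\right) \left(-175\right) \left(- \frac{53}{8}\right) = 175 \left(- \frac{53}{8}\right) = - \frac{9275}{8}$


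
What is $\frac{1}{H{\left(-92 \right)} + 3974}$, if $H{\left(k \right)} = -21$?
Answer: $\frac{1}{3953} \approx 0.00025297$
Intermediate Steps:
$\frac{1}{H{\left(-92 \right)} + 3974} = \frac{1}{-21 + 3974} = \frac{1}{3953}$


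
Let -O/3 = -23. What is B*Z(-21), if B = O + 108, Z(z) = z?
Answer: -3717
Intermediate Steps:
O = 69 (O = -3*(-23) = 69)
B = 177 (B = 69 + 108 = 177)
B*Z(-21) = 177*(-21) = -3717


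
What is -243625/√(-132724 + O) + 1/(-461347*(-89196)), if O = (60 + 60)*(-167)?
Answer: 1/41150307012 + 243625*I*√38191/76382 ≈ 2.4301e-11 + 623.32*I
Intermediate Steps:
O = -20040 (O = 120*(-167) = -20040)
-243625/√(-132724 + O) + 1/(-461347*(-89196)) = -243625/√(-132724 - 20040) + 1/(-461347*(-89196)) = -243625*(-I*√38191/76382) - 1/461347*(-1/89196) = -243625*(-I*√38191/76382) + 1/41150307012 = -(-243625)*I*√38191/76382 + 1/41150307012 = 243625*I*√38191/76382 + 1/41150307012 = 1/41150307012 + 243625*I*√38191/76382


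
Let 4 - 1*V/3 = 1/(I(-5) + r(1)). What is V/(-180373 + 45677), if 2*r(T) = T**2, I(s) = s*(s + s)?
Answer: -603/6802148 ≈ -8.8648e-5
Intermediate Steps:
I(s) = 2*s**2 (I(s) = s*(2*s) = 2*s**2)
r(T) = T**2/2
V = 1206/101 (V = 12 - 3/(2*(-5)**2 + (1/2)*1**2) = 12 - 3/(2*25 + (1/2)*1) = 12 - 3/(50 + 1/2) = 12 - 3/101/2 = 12 - 3*2/101 = 12 - 6/101 = 1206/101 ≈ 11.941)
V/(-180373 + 45677) = 1206/(101*(-180373 + 45677)) = (1206/101)/(-134696) = (1206/101)*(-1/134696) = -603/6802148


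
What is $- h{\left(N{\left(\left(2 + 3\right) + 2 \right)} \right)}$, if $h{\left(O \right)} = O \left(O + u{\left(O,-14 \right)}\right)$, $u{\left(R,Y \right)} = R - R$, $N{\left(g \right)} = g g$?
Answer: $-2401$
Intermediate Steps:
$N{\left(g \right)} = g^{2}$
$u{\left(R,Y \right)} = 0$
$h{\left(O \right)} = O^{2}$ ($h{\left(O \right)} = O \left(O + 0\right) = O O = O^{2}$)
$- h{\left(N{\left(\left(2 + 3\right) + 2 \right)} \right)} = - \left(\left(\left(2 + 3\right) + 2\right)^{2}\right)^{2} = - \left(\left(5 + 2\right)^{2}\right)^{2} = - \left(7^{2}\right)^{2} = - 49^{2} = \left(-1\right) 2401 = -2401$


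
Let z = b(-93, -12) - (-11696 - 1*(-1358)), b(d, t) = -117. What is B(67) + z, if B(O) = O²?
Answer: 14710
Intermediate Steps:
z = 10221 (z = -117 - (-11696 - 1*(-1358)) = -117 - (-11696 + 1358) = -117 - 1*(-10338) = -117 + 10338 = 10221)
B(67) + z = 67² + 10221 = 4489 + 10221 = 14710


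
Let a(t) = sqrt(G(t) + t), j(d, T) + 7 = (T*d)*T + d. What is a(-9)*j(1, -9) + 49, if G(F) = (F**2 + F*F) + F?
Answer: 949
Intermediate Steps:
j(d, T) = -7 + d + d*T**2 (j(d, T) = -7 + ((T*d)*T + d) = -7 + (d*T**2 + d) = -7 + (d + d*T**2) = -7 + d + d*T**2)
G(F) = F + 2*F**2 (G(F) = (F**2 + F**2) + F = 2*F**2 + F = F + 2*F**2)
a(t) = sqrt(t + t*(1 + 2*t)) (a(t) = sqrt(t*(1 + 2*t) + t) = sqrt(t + t*(1 + 2*t)))
a(-9)*j(1, -9) + 49 = (sqrt(2)*sqrt(-9*(1 - 9)))*(-7 + 1 + 1*(-9)**2) + 49 = (sqrt(2)*sqrt(-9*(-8)))*(-7 + 1 + 1*81) + 49 = (sqrt(2)*sqrt(72))*(-7 + 1 + 81) + 49 = (sqrt(2)*(6*sqrt(2)))*75 + 49 = 12*75 + 49 = 900 + 49 = 949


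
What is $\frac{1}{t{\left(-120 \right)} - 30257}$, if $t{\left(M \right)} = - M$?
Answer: $- \frac{1}{30137} \approx -3.3182 \cdot 10^{-5}$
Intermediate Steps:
$\frac{1}{t{\left(-120 \right)} - 30257} = \frac{1}{\left(-1\right) \left(-120\right) - 30257} = \frac{1}{120 - 30257} = \frac{1}{-30137} = - \frac{1}{30137}$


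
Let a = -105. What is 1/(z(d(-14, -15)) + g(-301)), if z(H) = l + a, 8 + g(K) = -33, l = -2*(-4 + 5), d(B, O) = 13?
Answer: -1/148 ≈ -0.0067568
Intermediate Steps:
l = -2 (l = -2*1 = -2)
g(K) = -41 (g(K) = -8 - 33 = -41)
z(H) = -107 (z(H) = -2 - 105 = -107)
1/(z(d(-14, -15)) + g(-301)) = 1/(-107 - 41) = 1/(-148) = -1/148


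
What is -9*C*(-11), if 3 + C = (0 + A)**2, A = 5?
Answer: 2178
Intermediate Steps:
C = 22 (C = -3 + (0 + 5)**2 = -3 + 5**2 = -3 + 25 = 22)
-9*C*(-11) = -9*22*(-11) = -198*(-11) = 2178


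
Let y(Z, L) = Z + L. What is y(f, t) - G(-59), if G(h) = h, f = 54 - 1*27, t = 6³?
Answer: 302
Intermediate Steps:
t = 216
f = 27 (f = 54 - 27 = 27)
y(Z, L) = L + Z
y(f, t) - G(-59) = (216 + 27) - 1*(-59) = 243 + 59 = 302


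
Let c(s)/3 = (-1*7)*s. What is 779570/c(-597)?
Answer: 779570/12537 ≈ 62.182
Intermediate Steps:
c(s) = -21*s (c(s) = 3*((-1*7)*s) = 3*(-7*s) = -21*s)
779570/c(-597) = 779570/((-21*(-597))) = 779570/12537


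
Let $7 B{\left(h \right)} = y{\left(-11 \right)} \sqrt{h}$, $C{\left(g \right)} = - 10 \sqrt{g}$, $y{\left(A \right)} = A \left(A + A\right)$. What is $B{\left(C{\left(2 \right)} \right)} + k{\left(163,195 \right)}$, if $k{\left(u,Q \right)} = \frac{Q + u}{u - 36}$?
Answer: $\frac{358}{127} + \frac{242 i 2^{\frac{3}{4}} \sqrt{5}}{7} \approx 2.8189 + 130.01 i$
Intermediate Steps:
$k{\left(u,Q \right)} = \frac{Q + u}{-36 + u}$
$y{\left(A \right)} = 2 A^{2}$ ($y{\left(A \right)} = A 2 A = 2 A^{2}$)
$B{\left(h \right)} = \frac{242 \sqrt{h}}{7}$ ($B{\left(h \right)} = \frac{2 \left(-11\right)^{2} \sqrt{h}}{7} = \frac{2 \cdot 121 \sqrt{h}}{7} = \frac{242 \sqrt{h}}{7}$)
$B{\left(C{\left(2 \right)} \right)} + k{\left(163,195 \right)} = \frac{242 \sqrt{- 10 \sqrt{2}}}{7} + \frac{195 + 163}{-36 + 163} = \frac{242 i 2^{\frac{3}{4}} \sqrt{5}}{7} + \frac{1}{127} \cdot 358 = \frac{242 i 2^{\frac{3}{4}} \sqrt{5}}{7} + \frac{358}{127} = \frac{358}{127} + \frac{242 i 2^{\frac{3}{4}} \sqrt{5}}{7}$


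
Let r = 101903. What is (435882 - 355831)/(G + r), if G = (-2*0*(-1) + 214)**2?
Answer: 80051/147699 ≈ 0.54199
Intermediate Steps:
G = 45796 (G = (0*(-1) + 214)**2 = (0 + 214)**2 = 214**2 = 45796)
(435882 - 355831)/(G + r) = (435882 - 355831)/(45796 + 101903) = 80051/147699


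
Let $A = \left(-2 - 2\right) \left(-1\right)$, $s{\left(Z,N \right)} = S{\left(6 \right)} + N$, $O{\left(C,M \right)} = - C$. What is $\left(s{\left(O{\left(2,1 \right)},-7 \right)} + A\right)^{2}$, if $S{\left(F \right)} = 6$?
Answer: $9$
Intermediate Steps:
$s{\left(Z,N \right)} = 6 + N$
$A = 4$ ($A = \left(-4\right) \left(-1\right) = 4$)
$\left(s{\left(O{\left(2,1 \right)},-7 \right)} + A\right)^{2} = \left(\left(6 - 7\right) + 4\right)^{2} = \left(-1 + 4\right)^{2} = 3^{2} = 9$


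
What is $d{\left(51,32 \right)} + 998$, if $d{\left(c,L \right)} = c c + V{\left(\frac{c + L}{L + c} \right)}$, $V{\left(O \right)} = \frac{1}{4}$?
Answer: $\frac{14397}{4} \approx 3599.3$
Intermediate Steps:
$V{\left(O \right)} = \frac{1}{4}$
$d{\left(c,L \right)} = \frac{1}{4} + c^{2}$ ($d{\left(c,L \right)} = c c + \frac{1}{4} = c^{2} + \frac{1}{4} = \frac{1}{4} + c^{2}$)
$d{\left(51,32 \right)} + 998 = \left(\frac{1}{4} + 51^{2}\right) + 998 = \left(\frac{1}{4} + 2601\right) + 998 = \frac{10405}{4} + 998 = \frac{14397}{4}$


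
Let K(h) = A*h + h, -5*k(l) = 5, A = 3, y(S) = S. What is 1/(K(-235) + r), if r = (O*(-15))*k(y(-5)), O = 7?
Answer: -1/835 ≈ -0.0011976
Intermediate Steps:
k(l) = -1 (k(l) = -⅕*5 = -1)
K(h) = 4*h (K(h) = 3*h + h = 4*h)
r = 105 (r = (7*(-15))*(-1) = -105*(-1) = 105)
1/(K(-235) + r) = 1/(4*(-235) + 105) = 1/(-940 + 105) = 1/(-835) = -1/835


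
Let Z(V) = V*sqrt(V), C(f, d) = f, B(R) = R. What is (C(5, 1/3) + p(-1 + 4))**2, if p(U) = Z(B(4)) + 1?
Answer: 196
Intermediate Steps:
Z(V) = V**(3/2)
p(U) = 9 (p(U) = 4**(3/2) + 1 = 8 + 1 = 9)
(C(5, 1/3) + p(-1 + 4))**2 = (5 + 9)**2 = 14**2 = 196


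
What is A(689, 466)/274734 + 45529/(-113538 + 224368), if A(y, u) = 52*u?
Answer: 7596998423/15224384610 ≈ 0.49900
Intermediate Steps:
A(689, 466)/274734 + 45529/(-113538 + 224368) = (52*466)/274734 + 45529/(-113538 + 224368) = 24232*(1/274734) + 45529/110830 = 12116/137367 + 45529*(1/110830) = 12116/137367 + 45529/110830 = 7596998423/15224384610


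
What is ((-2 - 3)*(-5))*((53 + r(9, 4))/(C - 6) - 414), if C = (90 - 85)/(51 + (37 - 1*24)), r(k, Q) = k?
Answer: -4021850/379 ≈ -10612.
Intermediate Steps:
C = 5/64 (C = 5/(51 + (37 - 24)) = 5/(51 + 13) = 5/64 ≈ 0.078125)
((-2 - 3)*(-5))*((53 + r(9, 4))/(C - 6) - 414) = ((-2 - 3)*(-5))*((53 + 9)/(5/64 - 6) - 414) = (-5*(-5))*(62/(-379/64) - 414) = 25*(62*(-64/379) - 414) = 25*(-3968/379 - 414) = 25*(-160874/379) = -4021850/379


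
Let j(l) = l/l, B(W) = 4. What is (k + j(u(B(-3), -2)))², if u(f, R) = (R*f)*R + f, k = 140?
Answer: 19881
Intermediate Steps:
u(f, R) = f + f*R² (u(f, R) = f*R² + f = f + f*R²)
j(l) = 1
(k + j(u(B(-3), -2)))² = (140 + 1)² = 141² = 19881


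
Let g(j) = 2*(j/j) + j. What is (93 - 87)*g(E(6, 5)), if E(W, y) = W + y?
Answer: 78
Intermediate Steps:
g(j) = 2 + j (g(j) = 2*1 + j = 2 + j)
(93 - 87)*g(E(6, 5)) = (93 - 87)*(2 + (6 + 5)) = 6*(2 + 11) = 6*13 = 78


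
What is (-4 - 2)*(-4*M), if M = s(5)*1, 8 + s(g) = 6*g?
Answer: 528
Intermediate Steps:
s(g) = -8 + 6*g
M = 22 (M = (-8 + 6*5)*1 = (-8 + 30)*1 = 22*1 = 22)
(-4 - 2)*(-4*M) = (-4 - 2)*(-4*22) = -6*(-88) = 528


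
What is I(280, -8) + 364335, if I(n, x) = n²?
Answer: 442735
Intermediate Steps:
I(280, -8) + 364335 = 280² + 364335 = 78400 + 364335 = 442735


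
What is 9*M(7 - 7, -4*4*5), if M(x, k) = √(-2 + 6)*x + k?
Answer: -720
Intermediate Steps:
M(x, k) = k + 2*x (M(x, k) = √4*x + k = 2*x + k = k + 2*x)
9*M(7 - 7, -4*4*5) = 9*(-4*4*5 + 2*(7 - 7)) = 9*(-16*5 + 2*0) = 9*(-80 + 0) = 9*(-80) = -720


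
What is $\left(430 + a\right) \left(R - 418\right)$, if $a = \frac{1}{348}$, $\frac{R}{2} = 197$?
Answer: $- \frac{299282}{29} \approx -10320.0$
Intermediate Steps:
$R = 394$ ($R = 2 \cdot 197 = 394$)
$a = \frac{1}{348} \approx 0.0028736$
$\left(430 + a\right) \left(R - 418\right) = \left(430 + \frac{1}{348}\right) \left(394 - 418\right) = \frac{149641}{348} \left(-24\right) = - \frac{299282}{29}$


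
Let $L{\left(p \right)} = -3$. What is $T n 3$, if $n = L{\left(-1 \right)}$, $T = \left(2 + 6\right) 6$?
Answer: $-432$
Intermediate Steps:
$T = 48$ ($T = 8 \cdot 6 = 48$)
$n = -3$
$T n 3 = 48 \left(-3\right) 3 = \left(-144\right) 3 = -432$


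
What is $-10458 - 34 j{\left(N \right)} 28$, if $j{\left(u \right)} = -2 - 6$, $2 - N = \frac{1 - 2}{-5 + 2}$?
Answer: $-2842$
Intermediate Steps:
$N = \frac{5}{3}$ ($N = 2 - \frac{1 - 2}{-5 + 2} = 2 - - \frac{1}{-3} = 2 - \left(-1\right) \left(- \frac{1}{3}\right) = 2 - \frac{1}{3} = \frac{5}{3} \approx 1.6667$)
$j{\left(u \right)} = -8$ ($j{\left(u \right)} = -2 - 6 = -8$)
$-10458 - 34 j{\left(N \right)} 28 = -10458 - 34 \left(-8\right) 28 = -10458 - \left(-272\right) 28 = -10458 - -7616 = -10458 + 7616 = -2842$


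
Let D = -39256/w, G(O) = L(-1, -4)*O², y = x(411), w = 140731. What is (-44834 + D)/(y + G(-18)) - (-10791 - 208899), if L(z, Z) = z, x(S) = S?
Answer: 894495417340/4081199 ≈ 2.1917e+5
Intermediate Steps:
y = 411
G(O) = -O²
D = -39256/140731 ≈ -0.27894
(-44834 + D)/(y + G(-18)) - (-10791 - 208899) = (-44834 - 39256/140731)/(411 - 1*(-18)²) - (-10791 - 208899) = -6309572910/(140731*(411 - 1*324)) - 1*(-219690) = -6309572910/(140731*(411 - 324)) + 219690 = -6309572910/140731/87 + 219690 = -6309572910/140731*1/87 + 219690 = -2103190970/4081199 + 219690 = 894495417340/4081199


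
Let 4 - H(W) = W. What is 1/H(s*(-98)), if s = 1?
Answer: 1/102 ≈ 0.0098039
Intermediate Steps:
H(W) = 4 - W
1/H(s*(-98)) = 1/(4 - (-98)) = 1/(4 - 1*(-98)) = 1/(4 + 98) = 1/102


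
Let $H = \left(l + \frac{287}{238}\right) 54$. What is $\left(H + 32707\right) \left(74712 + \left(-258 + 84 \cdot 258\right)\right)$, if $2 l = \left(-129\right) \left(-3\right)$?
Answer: $\frac{70629443634}{17} \approx 4.1547 \cdot 10^{9}$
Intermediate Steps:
$l = \frac{387}{2}$ ($l = \frac{\left(-129\right) \left(-3\right)}{2} = \frac{1}{2} \cdot 387 = \frac{387}{2} \approx 193.5$)
$H = \frac{178740}{17}$ ($H = \left(\frac{387}{2} + \frac{287}{238}\right) 54 = \left(\frac{387}{2} + 287 \cdot \frac{1}{238}\right) 54 = \left(\frac{387}{2} + \frac{41}{34}\right) 54 = \frac{3310}{17} \cdot 54 = \frac{178740}{17} \approx 10514.0$)
$\left(H + 32707\right) \left(74712 + \left(-258 + 84 \cdot 258\right)\right) = \left(\frac{178740}{17} + 32707\right) \left(74712 + \left(-258 + 84 \cdot 258\right)\right) = \frac{734759 \left(74712 + \left(-258 + 21672\right)\right)}{17} = \frac{734759 \left(74712 + 21414\right)}{17} = \frac{734759}{17} \cdot 96126 = \frac{70629443634}{17}$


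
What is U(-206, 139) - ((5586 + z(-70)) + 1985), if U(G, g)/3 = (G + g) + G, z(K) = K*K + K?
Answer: -13220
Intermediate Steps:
z(K) = K + K² (z(K) = K² + K = K + K²)
U(G, g) = 3*g + 6*G (U(G, g) = 3*((G + g) + G) = 3*(g + 2*G) = 3*g + 6*G)
U(-206, 139) - ((5586 + z(-70)) + 1985) = (3*139 + 6*(-206)) - ((5586 - 70*(1 - 70)) + 1985) = (417 - 1236) - ((5586 - 70*(-69)) + 1985) = -819 - ((5586 + 4830) + 1985) = -819 - (10416 + 1985) = -819 - 1*12401 = -819 - 12401 = -13220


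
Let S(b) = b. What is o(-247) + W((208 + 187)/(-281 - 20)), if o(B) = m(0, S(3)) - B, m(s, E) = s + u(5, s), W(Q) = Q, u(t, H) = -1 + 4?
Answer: 74855/301 ≈ 248.69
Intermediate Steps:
u(t, H) = 3
m(s, E) = 3 + s (m(s, E) = s + 3 = 3 + s)
o(B) = 3 - B (o(B) = (3 + 0) - B = 3 - B)
o(-247) + W((208 + 187)/(-281 - 20)) = (3 - 1*(-247)) + (208 + 187)/(-281 - 20) = (3 + 247) + 395/(-301) = 250 + 395*(-1/301) = 250 - 395/301 = 74855/301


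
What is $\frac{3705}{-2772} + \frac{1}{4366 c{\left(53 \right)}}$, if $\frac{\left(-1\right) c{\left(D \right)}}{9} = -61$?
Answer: $- \frac{493368761}{369127836} \approx -1.3366$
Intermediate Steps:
$c{\left(D \right)} = 549$ ($c{\left(D \right)} = \left(-9\right) \left(-61\right) = 549$)
$\frac{3705}{-2772} + \frac{1}{4366 c{\left(53 \right)}} = \frac{3705}{-2772} + \frac{1}{4366 \cdot 549} = 3705 \left(- \frac{1}{2772}\right) + \frac{1}{4366} \cdot \frac{1}{549} = - \frac{1235}{924} + \frac{1}{2396934} = - \frac{493368761}{369127836}$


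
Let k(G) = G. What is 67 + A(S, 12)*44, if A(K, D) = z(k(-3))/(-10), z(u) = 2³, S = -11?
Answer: 159/5 ≈ 31.800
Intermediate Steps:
z(u) = 8
A(K, D) = -⅘ (A(K, D) = 8/(-10) = 8*(-⅒) = -⅘)
67 + A(S, 12)*44 = 67 - ⅘*44 = 67 - 176/5 = 159/5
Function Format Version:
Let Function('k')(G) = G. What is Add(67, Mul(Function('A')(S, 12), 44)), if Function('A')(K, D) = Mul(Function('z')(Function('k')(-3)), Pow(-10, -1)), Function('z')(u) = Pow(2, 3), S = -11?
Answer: Rational(159, 5) ≈ 31.800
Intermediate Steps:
Function('z')(u) = 8
Function('A')(K, D) = Rational(-4, 5) (Function('A')(K, D) = Mul(8, Pow(-10, -1)) = Mul(8, Rational(-1, 10)) = Rational(-4, 5))
Add(67, Mul(Function('A')(S, 12), 44)) = Add(67, Mul(Rational(-4, 5), 44)) = Add(67, Rational(-176, 5)) = Rational(159, 5)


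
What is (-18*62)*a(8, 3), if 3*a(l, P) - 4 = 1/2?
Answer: -1674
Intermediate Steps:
a(l, P) = 3/2 (a(l, P) = 4/3 + (⅓)/2 = 4/3 + (⅓)*(½) = 4/3 + ⅙ = 3/2)
(-18*62)*a(8, 3) = -18*62*(3/2) = -1116*3/2 = -1674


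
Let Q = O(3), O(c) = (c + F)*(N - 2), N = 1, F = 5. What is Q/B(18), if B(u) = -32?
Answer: ¼ ≈ 0.25000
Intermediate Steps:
O(c) = -5 - c (O(c) = (c + 5)*(1 - 2) = (5 + c)*(-1) = -5 - c)
Q = -8 (Q = -5 - 1*3 = -5 - 3 = -8)
Q/B(18) = -8/(-32) = -1/32*(-8) = ¼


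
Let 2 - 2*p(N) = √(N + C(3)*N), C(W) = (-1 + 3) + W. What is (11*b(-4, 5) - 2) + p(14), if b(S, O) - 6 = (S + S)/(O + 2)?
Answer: 367/7 - √21 ≈ 47.846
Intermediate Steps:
C(W) = 2 + W
b(S, O) = 6 + 2*S/(2 + O) (b(S, O) = 6 + (S + S)/(O + 2) = 6 + (2*S)/(2 + O) = 6 + 2*S/(2 + O))
p(N) = 1 - √6*√N/2 (p(N) = 1 - √(N + (2 + 3)*N)/2 = 1 - √(N + 5*N)/2 = 1 - √6*√N/2)
(11*b(-4, 5) - 2) + p(14) = (11*(2*(6 - 4 + 3*5)/(2 + 5)) - 2) + (1 - √6*√14/2) = (11*(2*(6 - 4 + 15)/7) - 2) + (1 - √21) = (11*(2*(⅐)*17) - 2) + (1 - √21) = (11*(34/7) - 2) + (1 - √21) = (374/7 - 2) + (1 - √21) = 360/7 + (1 - √21) = 367/7 - √21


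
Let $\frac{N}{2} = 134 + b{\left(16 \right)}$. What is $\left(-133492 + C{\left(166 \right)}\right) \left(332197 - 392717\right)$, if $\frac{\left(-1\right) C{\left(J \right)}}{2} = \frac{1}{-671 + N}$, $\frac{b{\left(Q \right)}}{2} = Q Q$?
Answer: $\frac{5017019277680}{621} \approx 8.0789 \cdot 10^{9}$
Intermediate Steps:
$b{\left(Q \right)} = 2 Q^{2}$ ($b{\left(Q \right)} = 2 Q Q = 2 Q^{2}$)
$N = 1292$ ($N = 2 \left(134 + 2 \cdot 16^{2}\right) = 2 \left(134 + 2 \cdot 256\right) = 2 \left(134 + 512\right) = 2 \cdot 646 = 1292$)
$C{\left(J \right)} = - \frac{2}{621}$ ($C{\left(J \right)} = - \frac{2}{-671 + 1292} = - \frac{2}{621}$)
$\left(-133492 + C{\left(166 \right)}\right) \left(332197 - 392717\right) = \left(-133492 - \frac{2}{621}\right) \left(332197 - 392717\right) = \left(- \frac{82898534}{621}\right) \left(-60520\right) = \frac{5017019277680}{621}$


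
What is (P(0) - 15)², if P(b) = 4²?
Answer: 1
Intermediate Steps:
P(b) = 16
(P(0) - 15)² = (16 - 15)² = 1² = 1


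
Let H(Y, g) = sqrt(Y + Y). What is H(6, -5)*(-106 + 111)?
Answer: 10*sqrt(3) ≈ 17.320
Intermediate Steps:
H(Y, g) = sqrt(2)*sqrt(Y) (H(Y, g) = sqrt(2*Y) = sqrt(2)*sqrt(Y))
H(6, -5)*(-106 + 111) = (sqrt(2)*sqrt(6))*(-106 + 111) = (2*sqrt(3))*5 = 10*sqrt(3)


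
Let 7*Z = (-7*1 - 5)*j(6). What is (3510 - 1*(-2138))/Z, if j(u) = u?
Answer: -4942/9 ≈ -549.11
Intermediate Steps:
Z = -72/7 (Z = ((-7*1 - 5)*6)/7 = ((-7 - 5)*6)/7 = (-12*6)/7 = (1/7)*(-72) = -72/7 ≈ -10.286)
(3510 - 1*(-2138))/Z = (3510 - 1*(-2138))/(-72/7) = (3510 + 2138)*(-7/72) = 5648*(-7/72) = -4942/9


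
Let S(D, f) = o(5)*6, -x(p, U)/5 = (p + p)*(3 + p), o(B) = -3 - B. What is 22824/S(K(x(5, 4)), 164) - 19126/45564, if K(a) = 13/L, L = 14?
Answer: -5421202/11391 ≈ -475.92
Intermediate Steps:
x(p, U) = -10*p*(3 + p) (x(p, U) = -5*(p + p)*(3 + p) = -5*2*p*(3 + p) = -10*p*(3 + p))
K(a) = 13/14
S(D, f) = -48 (S(D, f) = (-3 - 1*5)*6 = (-3 - 5)*6 = -8*6 = -48)
22824/S(K(x(5, 4)), 164) - 19126/45564 = 22824/(-48) - 19126/45564 = 22824*(-1/48) - 19126*1/45564 = -951/2 - 9563/22782 = -5421202/11391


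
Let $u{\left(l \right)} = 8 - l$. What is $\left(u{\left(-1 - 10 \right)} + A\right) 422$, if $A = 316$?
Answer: $141370$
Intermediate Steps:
$\left(u{\left(-1 - 10 \right)} + A\right) 422 = \left(\left(8 - \left(-1 - 10\right)\right) + 316\right) 422 = \left(\left(8 - -11\right) + 316\right) 422 = \left(\left(8 + 11\right) + 316\right) 422 = \left(19 + 316\right) 422 = 335 \cdot 422 = 141370$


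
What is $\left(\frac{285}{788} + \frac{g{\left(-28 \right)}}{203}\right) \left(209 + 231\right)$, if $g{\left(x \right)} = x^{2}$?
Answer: $\frac{10617310}{5713} \approx 1858.4$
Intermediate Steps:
$\left(\frac{285}{788} + \frac{g{\left(-28 \right)}}{203}\right) \left(209 + 231\right) = \left(\frac{285}{788} + \frac{\left(-28\right)^{2}}{203}\right) \left(209 + 231\right) = \left(285 \cdot \frac{1}{788} + 784 \cdot \frac{1}{203}\right) 440 = \left(\frac{285}{788} + \frac{112}{29}\right) 440 = \frac{96521}{22852} \cdot 440 = \frac{10617310}{5713}$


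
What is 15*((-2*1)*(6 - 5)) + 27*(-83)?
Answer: -2271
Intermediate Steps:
15*((-2*1)*(6 - 5)) + 27*(-83) = 15*(-2*1) - 2241 = 15*(-2) - 2241 = -30 - 2241 = -2271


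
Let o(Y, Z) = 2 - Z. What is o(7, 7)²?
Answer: 25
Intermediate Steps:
o(7, 7)² = (2 - 1*7)² = (2 - 7)² = (-5)² = 25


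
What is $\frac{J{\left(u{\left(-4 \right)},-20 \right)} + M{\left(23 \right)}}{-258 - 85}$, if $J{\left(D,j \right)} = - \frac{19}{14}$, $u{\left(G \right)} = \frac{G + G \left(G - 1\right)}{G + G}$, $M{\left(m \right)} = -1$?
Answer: $\frac{33}{4802} \approx 0.0068721$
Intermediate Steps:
$u{\left(G \right)} = \frac{G + G \left(-1 + G\right)}{2 G}$
$J{\left(D,j \right)} = - \frac{19}{14}$ ($J{\left(D,j \right)} = \left(-19\right) \frac{1}{14} = - \frac{19}{14}$)
$\frac{J{\left(u{\left(-4 \right)},-20 \right)} + M{\left(23 \right)}}{-258 - 85} = \frac{- \frac{19}{14} - 1}{-258 - 85} = - \frac{33}{14 \left(-343\right)} = \left(- \frac{33}{14}\right) \left(- \frac{1}{343}\right) = \frac{33}{4802}$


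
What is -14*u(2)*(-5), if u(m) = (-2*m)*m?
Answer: -560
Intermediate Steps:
u(m) = -2*m²
-14*u(2)*(-5) = -(-28)*2²*(-5) = -(-28)*4*(-5) = -14*(-8)*(-5) = 112*(-5) = -560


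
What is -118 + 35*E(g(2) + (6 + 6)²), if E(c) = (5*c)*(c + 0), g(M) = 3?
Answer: 3781457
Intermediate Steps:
E(c) = 5*c² (E(c) = (5*c)*c = 5*c²)
-118 + 35*E(g(2) + (6 + 6)²) = -118 + 35*(5*(3 + (6 + 6)²)²) = -118 + 35*(5*(3 + 12²)²) = -118 + 35*(5*(3 + 144)²) = -118 + 35*(5*147²) = -118 + 35*(5*21609) = -118 + 35*108045 = -118 + 3781575 = 3781457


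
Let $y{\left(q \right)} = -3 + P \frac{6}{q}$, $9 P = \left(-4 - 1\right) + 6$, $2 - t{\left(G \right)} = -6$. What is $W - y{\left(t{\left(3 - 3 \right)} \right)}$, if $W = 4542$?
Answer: $\frac{54539}{12} \approx 4544.9$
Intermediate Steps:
$t{\left(G \right)} = 8$ ($t{\left(G \right)} = 2 - -6 = 2 + 6 = 8$)
$P = \frac{1}{9}$ ($P = \frac{\left(-4 - 1\right) + 6}{9} = \frac{-5 + 6}{9} = \frac{1}{9} \cdot 1 = \frac{1}{9} \approx 0.11111$)
$y{\left(q \right)} = -3 + \frac{2}{3 q}$ ($y{\left(q \right)} = -3 + \frac{6 \frac{1}{q}}{9} = -3 + \frac{2}{3 q}$)
$W - y{\left(t{\left(3 - 3 \right)} \right)} = 4542 - \left(-3 + \frac{2}{3 \cdot 8}\right) = 4542 - \left(-3 + \frac{2}{3} \cdot \frac{1}{8}\right) = 4542 - \left(-3 + \frac{1}{12}\right) = 4542 - - \frac{35}{12} = 4542 + \frac{35}{12} = \frac{54539}{12}$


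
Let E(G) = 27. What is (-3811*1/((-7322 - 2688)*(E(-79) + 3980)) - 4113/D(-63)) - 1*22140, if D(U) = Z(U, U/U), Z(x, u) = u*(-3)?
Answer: -833046040019/40110070 ≈ -20769.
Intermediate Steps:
Z(x, u) = -3*u
D(U) = -3 (D(U) = -3*U/U = -3*1 = -3)
(-3811*1/((-7322 - 2688)*(E(-79) + 3980)) - 4113/D(-63)) - 1*22140 = (-3811*1/((-7322 - 2688)*(27 + 3980)) - 4113/(-3)) - 1*22140 = (-3811/(4007*(-10010)) - 4113*(-1/3)) - 22140 = (-3811/(-40110070) + 1371) - 22140 = (-3811*(-1/40110070) + 1371) - 22140 = (3811/40110070 + 1371) - 22140 = 54990909781/40110070 - 22140 = -833046040019/40110070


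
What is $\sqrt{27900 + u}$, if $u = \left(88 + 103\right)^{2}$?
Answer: $\sqrt{64381} \approx 253.73$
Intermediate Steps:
$u = 36481$ ($u = 191^{2} = 36481$)
$\sqrt{27900 + u} = \sqrt{27900 + 36481} = \sqrt{64381}$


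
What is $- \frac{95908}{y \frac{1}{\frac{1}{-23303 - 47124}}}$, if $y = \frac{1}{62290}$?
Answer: $\frac{5974109320}{70427} \approx 84827.0$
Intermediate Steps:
$y = \frac{1}{62290} \approx 1.6054 \cdot 10^{-5}$
$- \frac{95908}{y \frac{1}{\frac{1}{-23303 - 47124}}} = - \frac{95908}{\frac{1}{62290} \frac{1}{\frac{1}{-23303 - 47124}}} = - \frac{95908}{\frac{1}{62290} \frac{1}{\frac{1}{-70427}}} = - \frac{95908}{\frac{1}{62290} \frac{1}{- \frac{1}{70427}}} = - \frac{95908}{\frac{1}{62290} \left(-70427\right)} = - \frac{95908}{- \frac{70427}{62290}} = \left(-95908\right) \left(- \frac{62290}{70427}\right) = \frac{5974109320}{70427}$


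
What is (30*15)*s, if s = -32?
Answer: -14400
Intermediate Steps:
(30*15)*s = (30*15)*(-32) = 450*(-32) = -14400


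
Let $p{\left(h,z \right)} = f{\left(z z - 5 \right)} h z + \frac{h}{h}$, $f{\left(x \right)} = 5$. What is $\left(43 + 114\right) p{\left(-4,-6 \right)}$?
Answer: $18997$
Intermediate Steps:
$p{\left(h,z \right)} = 1 + 5 h z$ ($p{\left(h,z \right)} = 5 h z + \frac{h}{h} = 5 h z + 1 = 1 + 5 h z$)
$\left(43 + 114\right) p{\left(-4,-6 \right)} = \left(43 + 114\right) \left(1 + 5 \left(-4\right) \left(-6\right)\right) = 157 \left(1 + 120\right) = 157 \cdot 121 = 18997$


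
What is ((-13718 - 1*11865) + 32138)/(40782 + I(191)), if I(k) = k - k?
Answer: 2185/13594 ≈ 0.16073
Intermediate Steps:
I(k) = 0
((-13718 - 1*11865) + 32138)/(40782 + I(191)) = ((-13718 - 1*11865) + 32138)/(40782 + 0) = ((-13718 - 11865) + 32138)/40782 = (-25583 + 32138)*(1/40782) = 6555*(1/40782) = 2185/13594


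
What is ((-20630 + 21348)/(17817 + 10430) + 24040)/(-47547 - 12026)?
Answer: -679058598/1682758531 ≈ -0.40354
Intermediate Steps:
((-20630 + 21348)/(17817 + 10430) + 24040)/(-47547 - 12026) = (718/28247 + 24040)/(-59573) = (718*(1/28247) + 24040)*(-1/59573) = (718/28247 + 24040)*(-1/59573) = (679058598/28247)*(-1/59573) = -679058598/1682758531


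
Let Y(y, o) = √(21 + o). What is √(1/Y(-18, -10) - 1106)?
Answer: √(-133826 + 11*√11)/11 ≈ 33.252*I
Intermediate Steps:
√(1/Y(-18, -10) - 1106) = √(1/(√(21 - 10)) - 1106) = √(1/(√11) - 1106) = √(√11/11 - 1106) = √(-1106 + √11/11)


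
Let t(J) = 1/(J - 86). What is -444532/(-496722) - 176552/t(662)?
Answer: -25256811390406/248361 ≈ -1.0169e+8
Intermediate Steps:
t(J) = 1/(-86 + J)
-444532/(-496722) - 176552/t(662) = -444532/(-496722) - 176552/(1/(-86 + 662)) = -444532*(-1/496722) - 176552/(1/576) = 222266/248361 - 176552/1/576 = 222266/248361 - 176552*576 = 222266/248361 - 101693952 = -25256811390406/248361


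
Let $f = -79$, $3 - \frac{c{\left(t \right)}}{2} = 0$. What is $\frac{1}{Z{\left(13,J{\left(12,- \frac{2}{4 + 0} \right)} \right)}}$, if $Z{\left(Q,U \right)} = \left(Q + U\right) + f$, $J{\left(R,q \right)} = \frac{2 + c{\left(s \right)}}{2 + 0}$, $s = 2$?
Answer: $- \frac{1}{62} \approx -0.016129$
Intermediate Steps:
$c{\left(t \right)} = 6$ ($c{\left(t \right)} = 6 - 0 = 6 + 0 = 6$)
$J{\left(R,q \right)} = 4$ ($J{\left(R,q \right)} = \frac{2 + 6}{2 + 0} = \frac{8}{2} = 8 \cdot \frac{1}{2} = 4$)
$Z{\left(Q,U \right)} = -79 + Q + U$ ($Z{\left(Q,U \right)} = \left(Q + U\right) - 79 = -79 + Q + U$)
$\frac{1}{Z{\left(13,J{\left(12,- \frac{2}{4 + 0} \right)} \right)}} = \frac{1}{-79 + 13 + 4} = \frac{1}{-62} = - \frac{1}{62}$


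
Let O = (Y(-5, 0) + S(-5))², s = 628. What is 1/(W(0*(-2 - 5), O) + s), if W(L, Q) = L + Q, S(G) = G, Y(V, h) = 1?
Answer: 1/644 ≈ 0.0015528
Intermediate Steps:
O = 16 (O = (1 - 5)² = (-4)² = 16)
1/(W(0*(-2 - 5), O) + s) = 1/((0*(-2 - 5) + 16) + 628) = 1/((0*(-7) + 16) + 628) = 1/((0 + 16) + 628) = 1/(16 + 628) = 1/644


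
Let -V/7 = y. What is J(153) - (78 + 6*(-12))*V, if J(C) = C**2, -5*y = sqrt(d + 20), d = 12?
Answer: 23409 - 168*sqrt(2)/5 ≈ 23361.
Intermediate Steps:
y = -4*sqrt(2)/5 (y = -sqrt(12 + 20)/5 = -4*sqrt(2)/5 ≈ -1.1314)
V = 28*sqrt(2)/5 (V = -(-28)*sqrt(2)/5 = 28*sqrt(2)/5 ≈ 7.9196)
J(153) - (78 + 6*(-12))*V = 153**2 - (78 + 6*(-12))*28*sqrt(2)/5 = 23409 - (78 - 72)*28*sqrt(2)/5 = 23409 - 6*28*sqrt(2)/5 = 23409 - 168*sqrt(2)/5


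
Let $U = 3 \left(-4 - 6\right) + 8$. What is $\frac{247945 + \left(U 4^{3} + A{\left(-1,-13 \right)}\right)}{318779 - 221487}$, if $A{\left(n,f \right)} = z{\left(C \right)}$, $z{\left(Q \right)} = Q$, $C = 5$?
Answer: $\frac{123271}{48646} \approx 2.534$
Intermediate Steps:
$A{\left(n,f \right)} = 5$
$U = -22$ ($U = 3 \left(-4 - 6\right) + 8 = 3 \left(-10\right) + 8 = -30 + 8 = -22$)
$\frac{247945 + \left(U 4^{3} + A{\left(-1,-13 \right)}\right)}{318779 - 221487} = \frac{247945 + \left(- 22 \cdot 4^{3} + 5\right)}{318779 - 221487} = \frac{247945 + \left(\left(-22\right) 64 + 5\right)}{97292} = \left(247945 + \left(-1408 + 5\right)\right) \frac{1}{97292} = \left(247945 - 1403\right) \frac{1}{97292} = 246542 \cdot \frac{1}{97292} = \frac{123271}{48646}$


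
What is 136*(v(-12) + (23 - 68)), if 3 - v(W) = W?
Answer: -4080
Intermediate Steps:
v(W) = 3 - W
136*(v(-12) + (23 - 68)) = 136*((3 - 1*(-12)) + (23 - 68)) = 136*((3 + 12) - 45) = 136*(15 - 45) = 136*(-30) = -4080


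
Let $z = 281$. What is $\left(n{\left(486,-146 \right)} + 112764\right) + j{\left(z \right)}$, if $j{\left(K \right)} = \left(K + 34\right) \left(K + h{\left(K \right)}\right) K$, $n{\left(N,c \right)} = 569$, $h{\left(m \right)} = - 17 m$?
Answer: $-397850107$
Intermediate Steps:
$j{\left(K \right)} = - 16 K^{2} \left(34 + K\right)$ ($j{\left(K \right)} = \left(K + 34\right) \left(K - 17 K\right) K = \left(34 + K\right) \left(- 16 K\right) K = - 16 K \left(34 + K\right) K = - 16 K^{2} \left(34 + K\right)$)
$\left(n{\left(486,-146 \right)} + 112764\right) + j{\left(z \right)} = \left(569 + 112764\right) + 16 \cdot 281^{2} \left(-34 - 281\right) = 113333 + 16 \cdot 78961 \left(-34 - 281\right) = 113333 + 16 \cdot 78961 \left(-315\right) = 113333 - 397963440 = -397850107$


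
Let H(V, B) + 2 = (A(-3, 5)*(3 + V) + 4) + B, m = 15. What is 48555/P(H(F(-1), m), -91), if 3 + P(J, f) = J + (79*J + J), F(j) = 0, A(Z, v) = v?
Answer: 16185/863 ≈ 18.754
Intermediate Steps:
H(V, B) = 17 + B + 5*V (H(V, B) = -2 + ((5*(3 + V) + 4) + B) = -2 + (((15 + 5*V) + 4) + B) = -2 + ((19 + 5*V) + B) = -2 + (19 + B + 5*V) = 17 + B + 5*V)
P(J, f) = -3 + 81*J (P(J, f) = -3 + (J + (79*J + J)) = -3 + (J + 80*J) = -3 + 81*J)
48555/P(H(F(-1), m), -91) = 48555/(-3 + 81*(17 + 15 + 5*0)) = 48555/(-3 + 81*(17 + 15 + 0)) = 48555/(-3 + 81*32) = 48555/(-3 + 2592) = 48555/2589 = 48555*(1/2589) = 16185/863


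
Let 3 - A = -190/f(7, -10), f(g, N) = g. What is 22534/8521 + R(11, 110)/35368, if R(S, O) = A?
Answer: 5580675515/2109595096 ≈ 2.6454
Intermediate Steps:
A = 211/7 (A = 3 - (-190)/7 = 3 - 1*(-190/7) = 3 + 190/7 = 211/7 ≈ 30.143)
R(S, O) = 211/7
22534/8521 + R(11, 110)/35368 = 22534/8521 + (211/7)/35368 = 22534*(1/8521) + (211/7)*(1/35368) = 22534/8521 + 211/247576 = 5580675515/2109595096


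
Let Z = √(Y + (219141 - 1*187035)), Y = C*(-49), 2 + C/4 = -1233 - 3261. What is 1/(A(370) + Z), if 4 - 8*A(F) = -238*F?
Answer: 5504/60131371 - √913322/120262742 ≈ 8.3586e-5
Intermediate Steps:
A(F) = ½ + 119*F/4 (A(F) = ½ - (-119)*F/4 = ½ + 119*F/4)
C = -17984 (C = -8 + 4*(-1233 - 3261) = -8 + 4*(-4494) = -8 - 17976 = -17984)
Y = 881216 (Y = -17984*(-49) = 881216)
Z = √913322 (Z = √(881216 + (219141 - 1*187035)) = √(881216 + (219141 - 187035)) = √(881216 + 32106) = √913322 ≈ 955.68)
1/(A(370) + Z) = 1/((½ + (119/4)*370) + √913322) = 1/((½ + 22015/2) + √913322) = 1/(11008 + √913322)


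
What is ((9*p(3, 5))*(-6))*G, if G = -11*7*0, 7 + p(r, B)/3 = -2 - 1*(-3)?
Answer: 0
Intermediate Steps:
p(r, B) = -18 (p(r, B) = -21 + 3*(-2 - 1*(-3)) = -21 + 3*(-2 + 3) = -21 + 3*1 = -21 + 3 = -18)
G = 0 (G = -77*0 = 0)
((9*p(3, 5))*(-6))*G = ((9*(-18))*(-6))*0 = -162*(-6)*0 = 972*0 = 0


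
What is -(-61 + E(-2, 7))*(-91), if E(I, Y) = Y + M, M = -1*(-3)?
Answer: -4641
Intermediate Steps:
M = 3
E(I, Y) = 3 + Y (E(I, Y) = Y + 3 = 3 + Y)
-(-61 + E(-2, 7))*(-91) = -(-61 + (3 + 7))*(-91) = -(-61 + 10)*(-91) = -(-51)*(-91) = -1*4641 = -4641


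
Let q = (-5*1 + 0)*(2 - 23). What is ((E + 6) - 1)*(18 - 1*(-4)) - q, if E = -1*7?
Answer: -149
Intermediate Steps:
E = -7
q = 105 (q = (-5 + 0)*(-21) = -5*(-21) = 105)
((E + 6) - 1)*(18 - 1*(-4)) - q = ((-7 + 6) - 1)*(18 - 1*(-4)) - 1*105 = (-1 - 1)*(18 + 4) - 105 = -2*22 - 105 = -44 - 105 = -149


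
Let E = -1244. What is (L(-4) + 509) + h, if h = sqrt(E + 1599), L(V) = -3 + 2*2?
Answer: 510 + sqrt(355) ≈ 528.84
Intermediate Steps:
L(V) = 1 (L(V) = -3 + 4 = 1)
h = sqrt(355) (h = sqrt(-1244 + 1599) = sqrt(355) ≈ 18.841)
(L(-4) + 509) + h = (1 + 509) + sqrt(355) = 510 + sqrt(355)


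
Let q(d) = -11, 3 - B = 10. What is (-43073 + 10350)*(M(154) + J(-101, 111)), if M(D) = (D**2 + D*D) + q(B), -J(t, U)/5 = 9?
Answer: -1550284848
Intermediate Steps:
B = -7 (B = 3 - 1*10 = 3 - 10 = -7)
J(t, U) = -45 (J(t, U) = -5*9 = -45)
M(D) = -11 + 2*D**2 (M(D) = (D**2 + D*D) - 11 = (D**2 + D**2) - 11 = 2*D**2 - 11 = -11 + 2*D**2)
(-43073 + 10350)*(M(154) + J(-101, 111)) = (-43073 + 10350)*((-11 + 2*154**2) - 45) = -32723*((-11 + 2*23716) - 45) = -32723*((-11 + 47432) - 45) = -32723*(47421 - 45) = -32723*47376 = -1550284848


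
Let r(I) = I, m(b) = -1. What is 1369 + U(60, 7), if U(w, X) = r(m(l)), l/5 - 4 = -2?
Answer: 1368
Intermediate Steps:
l = 10 (l = 20 + 5*(-2) = 20 - 10 = 10)
U(w, X) = -1
1369 + U(60, 7) = 1369 - 1 = 1368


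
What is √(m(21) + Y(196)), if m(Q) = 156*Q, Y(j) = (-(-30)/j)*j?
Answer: √3306 ≈ 57.498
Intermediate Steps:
Y(j) = 30 (Y(j) = (30/j)*j = 30)
√(m(21) + Y(196)) = √(156*21 + 30) = √(3276 + 30) = √3306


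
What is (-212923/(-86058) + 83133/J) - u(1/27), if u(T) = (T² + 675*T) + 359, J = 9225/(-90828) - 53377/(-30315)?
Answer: 58646710672706903347/1179460246326894 ≈ 49723.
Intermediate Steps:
J = 169202603/101979660 (J = 9225*(-1/90828) - 53377*(-1/30315) = -1025/10092 + 53377/30315 = 169202603/101979660 ≈ 1.6592)
u(T) = 359 + T² + 675*T
(-212923/(-86058) + 83133/J) - u(1/27) = (-212923/(-86058) + 83133/(169202603/101979660)) - (359 + (1/27)² + 675/27) = (-212923*(-1/86058) + 83133*(101979660/169202603)) - (359 + (1/27)² + 675*(1/27)) = (212923/86058 + 8477875074780/169202603) - (359 + 1/729 + 25) = 729625000311255809/14561237608974 - 1*279937/729 = 729625000311255809/14561237608974 - 279937/729 = 58646710672706903347/1179460246326894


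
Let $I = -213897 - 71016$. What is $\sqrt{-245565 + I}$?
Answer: $3 i \sqrt{58942} \approx 728.34 i$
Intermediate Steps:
$I = -284913$
$\sqrt{-245565 + I} = \sqrt{-245565 - 284913} = \sqrt{-530478} = 3 i \sqrt{58942}$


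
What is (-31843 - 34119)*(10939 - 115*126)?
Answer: 234231062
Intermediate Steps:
(-31843 - 34119)*(10939 - 115*126) = -65962*(10939 - 14490) = -65962*(-3551) = 234231062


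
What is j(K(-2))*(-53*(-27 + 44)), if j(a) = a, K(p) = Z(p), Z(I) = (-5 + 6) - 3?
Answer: 1802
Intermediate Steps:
Z(I) = -2 (Z(I) = 1 - 3 = -2)
K(p) = -2
j(K(-2))*(-53*(-27 + 44)) = -(-106)*(-27 + 44) = -(-106)*17 = -2*(-901) = 1802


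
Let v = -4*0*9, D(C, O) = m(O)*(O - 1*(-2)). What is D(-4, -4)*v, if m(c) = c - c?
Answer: 0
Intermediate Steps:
m(c) = 0
D(C, O) = 0 (D(C, O) = 0*(O - 1*(-2)) = 0*(O + 2) = 0*(2 + O) = 0)
v = 0 (v = 0*9 = 0)
D(-4, -4)*v = 0*0 = 0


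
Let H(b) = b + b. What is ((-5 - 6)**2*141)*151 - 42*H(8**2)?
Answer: 2570835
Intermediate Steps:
H(b) = 2*b
((-5 - 6)**2*141)*151 - 42*H(8**2) = ((-5 - 6)**2*141)*151 - 42*2*8**2 = ((-11)**2*141)*151 - 42*2*64 = (121*141)*151 - 42*128 = 17061*151 - 1*5376 = 2576211 - 5376 = 2570835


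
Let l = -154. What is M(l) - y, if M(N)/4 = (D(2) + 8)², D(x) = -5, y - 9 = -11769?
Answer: 11796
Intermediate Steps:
y = -11760 (y = 9 - 11769 = -11760)
M(N) = 36 (M(N) = 4*(-5 + 8)² = 4*3² = 4*9 = 36)
M(l) - y = 36 - 1*(-11760) = 36 + 11760 = 11796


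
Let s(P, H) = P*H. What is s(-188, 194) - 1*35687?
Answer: -72159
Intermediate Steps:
s(P, H) = H*P
s(-188, 194) - 1*35687 = 194*(-188) - 1*35687 = -36472 - 35687 = -72159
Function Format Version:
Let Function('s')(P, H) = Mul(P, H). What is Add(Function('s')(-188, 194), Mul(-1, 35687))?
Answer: -72159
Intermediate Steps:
Function('s')(P, H) = Mul(H, P)
Add(Function('s')(-188, 194), Mul(-1, 35687)) = Add(Mul(194, -188), Mul(-1, 35687)) = Add(-36472, -35687) = -72159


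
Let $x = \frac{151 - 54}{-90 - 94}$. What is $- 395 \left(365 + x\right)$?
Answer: $- \frac{26489885}{184} \approx -1.4397 \cdot 10^{5}$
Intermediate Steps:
$x = - \frac{97}{184}$ ($x = \frac{97}{-184} = 97 \left(- \frac{1}{184}\right) = - \frac{97}{184} \approx -0.52717$)
$- 395 \left(365 + x\right) = - 395 \left(365 - \frac{97}{184}\right) = \left(-395\right) \frac{67063}{184} = - \frac{26489885}{184}$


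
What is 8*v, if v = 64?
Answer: 512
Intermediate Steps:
8*v = 8*64 = 512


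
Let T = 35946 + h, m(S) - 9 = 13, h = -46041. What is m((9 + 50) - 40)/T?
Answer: -22/10095 ≈ -0.0021793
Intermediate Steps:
m(S) = 22 (m(S) = 9 + 13 = 22)
T = -10095 (T = 35946 - 46041 = -10095)
m((9 + 50) - 40)/T = 22/(-10095) = 22*(-1/10095) = -22/10095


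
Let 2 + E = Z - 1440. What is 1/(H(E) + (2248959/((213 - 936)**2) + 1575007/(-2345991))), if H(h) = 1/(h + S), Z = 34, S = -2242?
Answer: 497339886939150/1805695458976829 ≈ 0.27543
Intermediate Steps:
E = -1408 (E = -2 + (34 - 1440) = -2 - 1406 = -1408)
H(h) = 1/(-2242 + h) (H(h) = 1/(h - 2242) = 1/(-2242 + h))
1/(H(E) + (2248959/((213 - 936)**2) + 1575007/(-2345991))) = 1/(1/(-2242 - 1408) + (2248959/((213 - 936)**2) + 1575007/(-2345991))) = 1/(1/(-3650) + (2248959/((-723)**2) + 1575007*(-1/2345991))) = 1/(-1/3650 + (2248959/522729 - 1575007/2345991)) = 1/(-1/3650 + (2248959*(1/522729) - 1575007/2345991)) = 1/(-1/3650 + (749653/174243 - 1575007/2345991)) = 1/(-1/3650 + 494748415474/136257503271) = 1/(1805695458976829/497339886939150) = 497339886939150/1805695458976829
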